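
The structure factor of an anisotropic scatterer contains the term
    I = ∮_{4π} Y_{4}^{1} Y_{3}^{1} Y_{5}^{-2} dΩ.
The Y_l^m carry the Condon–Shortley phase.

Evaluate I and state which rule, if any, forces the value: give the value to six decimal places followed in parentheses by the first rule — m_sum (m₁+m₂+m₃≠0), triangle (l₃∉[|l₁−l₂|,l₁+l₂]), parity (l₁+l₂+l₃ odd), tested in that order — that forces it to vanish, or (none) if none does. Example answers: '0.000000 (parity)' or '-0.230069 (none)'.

Rules hold: Σm=0, L=12 even, 1≤5≤7.
N = 9·7·11 = 693
Δ = 2!·6!·4!/13! = 1/180180
Racah Σ t=0..2: t=0:+1/576 t=1:−1/144 t=2:+1/576 = -1/288
⇒ 3j(4 3 5; 0 0 0)² = 20/1001, sgn +1
Racah Σ t=0..2: t=0:+1/1728 t=1:−1/288 t=2:+1/960 = -1/540
⇒ 3j(4 3 5; 1 1 -2)² = 128/6435, sgn +1
4πI² = N·(3j₀)²·(3jₘ)² = 512/1859
I = +1·√(0.275417/4π) = 0.14804384
No selection rule forces the value: the integral is nonzero (none).

0.148044 (none)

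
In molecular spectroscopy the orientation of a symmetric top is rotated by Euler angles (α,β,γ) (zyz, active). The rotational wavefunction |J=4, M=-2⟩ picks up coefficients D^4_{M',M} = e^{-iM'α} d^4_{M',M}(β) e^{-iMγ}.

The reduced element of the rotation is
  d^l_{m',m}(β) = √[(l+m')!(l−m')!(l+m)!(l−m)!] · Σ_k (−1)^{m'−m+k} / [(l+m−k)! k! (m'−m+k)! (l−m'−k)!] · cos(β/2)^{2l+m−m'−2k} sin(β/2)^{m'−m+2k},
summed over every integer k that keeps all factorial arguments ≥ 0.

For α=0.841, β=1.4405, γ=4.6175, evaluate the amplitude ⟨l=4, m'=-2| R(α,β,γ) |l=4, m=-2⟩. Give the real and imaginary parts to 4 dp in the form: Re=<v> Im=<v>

First d^4_{-2,-2}(β=1.4405), then the phase factors e^{-i(-2)α} and e^{-i(-2)γ}:
Half-angle: c=0.751641, s=0.659573. N=√(2·720·2·720)=1440.000000
The bounds max(0,m−m')=0 and min(l+m,l−m')=2 give 3 terms
  k=0: (−1)^0·1440.0000/(1440)·0.7516^8·0.6596^0 = +0.101879
  k=1: (−1)^1·1440.0000/(120)·0.7516^6·0.6596^2 = -0.941388
  k=2: (−1)^2·1440.0000/(96)·0.7516^4·0.6596^4 = +0.906115
d^4_{-2,-2}(1.4405) = +0.101879 -0.941388 +0.906115 = +0.066605
Attach z-rotation phases: D = e^{-i(-2)(0.8410)}·(+0.066605)·e^{-i(-2)(4.6175)} = -0.005228-0.066400i

Re=-0.0052 Im=-0.0664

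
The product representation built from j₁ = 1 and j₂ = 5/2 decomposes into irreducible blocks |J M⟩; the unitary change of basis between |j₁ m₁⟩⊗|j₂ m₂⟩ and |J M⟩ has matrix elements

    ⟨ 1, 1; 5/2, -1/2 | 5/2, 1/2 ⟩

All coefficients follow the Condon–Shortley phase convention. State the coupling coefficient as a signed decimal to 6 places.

+√(18/35) = +0.717137

√[6·1!1!4!/7! · 2!0!2!3!3!2!] = √(288/35)
  +(−1)^0/∏(0,1,0,2,1,2)! = 1/4  (running 1/4)
⟨..|..⟩ = √(288/35)·(1/4) = +0.717137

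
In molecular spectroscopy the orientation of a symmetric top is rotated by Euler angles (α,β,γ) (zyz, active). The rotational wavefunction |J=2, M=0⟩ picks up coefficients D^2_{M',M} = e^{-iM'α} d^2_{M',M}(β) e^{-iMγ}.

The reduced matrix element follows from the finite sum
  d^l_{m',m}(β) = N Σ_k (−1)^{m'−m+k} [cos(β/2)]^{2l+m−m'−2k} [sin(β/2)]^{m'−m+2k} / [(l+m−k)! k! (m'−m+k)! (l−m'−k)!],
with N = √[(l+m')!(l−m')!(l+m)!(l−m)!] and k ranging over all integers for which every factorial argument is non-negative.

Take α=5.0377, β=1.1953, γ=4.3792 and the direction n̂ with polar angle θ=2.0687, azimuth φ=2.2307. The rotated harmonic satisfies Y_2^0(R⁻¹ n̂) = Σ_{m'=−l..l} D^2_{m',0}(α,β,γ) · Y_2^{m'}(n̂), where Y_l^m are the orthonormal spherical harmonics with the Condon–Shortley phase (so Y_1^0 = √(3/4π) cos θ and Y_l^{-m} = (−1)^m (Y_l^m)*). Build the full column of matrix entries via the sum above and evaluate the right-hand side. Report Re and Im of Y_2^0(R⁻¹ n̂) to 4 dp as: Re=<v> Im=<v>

Re=0.5335 Im=0.0000

Need the full column D^2_{m',0} for m'=−2..2 at α=5.0377, β=1.1953, γ=4.3792.
cos(β/2)=0.826660, sin(β/2)=0.562701
d^2_{-2,0}: single k=2 term ⇒ +0.530012;  D = -0.421734-0.321018i
d^2_{-1,0}: k∈[1..2] ⇒ +0.778637 -0.360775 = +0.417861;  D = +0.133550-0.395945i
d^2_{0,0}: k∈[0..2] ⇒ +0.466991 -0.865506 +0.100256 = -0.298259;  D = -0.298259+0.000000i
d^2_{1,0}: k∈[0..1] ⇒ -0.778637 +0.360775 = -0.417861;  D = -0.133550-0.395945i
d^2_{2,0}: single k=0 term ⇒ +0.530012;  D = -0.421734+0.321018i
Y_2^{m'}(θ=2.0687,φ=2.2307) and Σ D·Y over m':
  (-0.4217-0.3210i)·(-0.0741+0.2888i)  (+0.1335-0.3959i)·(+0.1987+0.2561i)  (-0.2983+0.0000i)·(-0.0996+0.0000i)  (-0.1335-0.3959i)·(-0.1987+0.2561i)  (-0.4217+0.3210i)·(-0.0741-0.2888i)
Y_2^0(R⁻¹ n̂) = +0.533486+0.000000i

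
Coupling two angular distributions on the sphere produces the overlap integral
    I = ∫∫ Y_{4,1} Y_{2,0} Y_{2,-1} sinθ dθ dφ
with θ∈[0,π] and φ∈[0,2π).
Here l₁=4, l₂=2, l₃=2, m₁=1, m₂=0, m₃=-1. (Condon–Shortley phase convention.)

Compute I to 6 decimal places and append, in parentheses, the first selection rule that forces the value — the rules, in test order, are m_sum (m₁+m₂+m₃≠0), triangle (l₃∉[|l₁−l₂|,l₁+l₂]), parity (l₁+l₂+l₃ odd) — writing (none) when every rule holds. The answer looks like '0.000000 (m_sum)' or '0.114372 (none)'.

-0.220728 (none)

Rules hold: Σm=0, L=8 even, 2≤2≤6.
N = 9·5·5 = 225
Δ = 4!·4!·0!/9! = 1/630
Racah Σ t=2..2: t=2:+1/16 = 1/16
⇒ 3j(4 2 2; 0 0 0)² = 2/35, sgn +1
Racah Σ t=2..2: t=2:+1/24 = 1/24
⇒ 3j(4 2 2; 1 0 -1)² = 1/21, sgn -1
4πI² = N·(3j₀)²·(3jₘ)² = 30/49
I = -1·√(0.612245/4π) = -0.22072812
No selection rule forces the value: the integral is nonzero (none).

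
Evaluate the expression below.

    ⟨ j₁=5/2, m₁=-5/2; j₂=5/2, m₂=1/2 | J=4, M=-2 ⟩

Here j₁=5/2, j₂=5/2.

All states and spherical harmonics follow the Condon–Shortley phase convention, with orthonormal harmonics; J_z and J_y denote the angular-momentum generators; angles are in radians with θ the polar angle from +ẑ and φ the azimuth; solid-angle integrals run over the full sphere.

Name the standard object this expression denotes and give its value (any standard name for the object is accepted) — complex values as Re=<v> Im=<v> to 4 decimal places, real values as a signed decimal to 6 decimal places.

This is a Clebsch–Gordan (vector-coupling) coefficient.
triangle: 1!×4!×4!/10! = 576/3628800
(j±m)!: 0!×5!×3!×2!×2!×6! = 2073600
prefactor² = (2J+1)×Δ×N² = 20736/7
  k=1: −1/(1!×0!×4!×2!×0!×2!) = -1/96
Σ = -1/96  ⇒  CG² = 20736/7×(-1/96)² = 9/28
CG = −√(9/28) = -0.566947

Clebsch–Gordan coefficient, −√(9/28) ≈ -0.566947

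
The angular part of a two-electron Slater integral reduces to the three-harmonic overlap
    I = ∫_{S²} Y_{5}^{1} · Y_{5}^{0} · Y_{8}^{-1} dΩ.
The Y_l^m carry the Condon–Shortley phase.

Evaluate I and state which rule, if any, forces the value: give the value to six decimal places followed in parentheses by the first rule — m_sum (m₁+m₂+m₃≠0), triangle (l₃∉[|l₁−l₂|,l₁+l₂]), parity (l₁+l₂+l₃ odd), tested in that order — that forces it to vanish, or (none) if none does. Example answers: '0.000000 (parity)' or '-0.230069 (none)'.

-0.105135 (none)

Rules hold: Σm=0, L=18 even, 0≤8≤10.
N = 11·11·17 = 2057
Δ = 2!·8!·8!/19! = 1/37413090
Racah Σ t=0..2: t=0:+1/1036800 t=1:−1/331776 t=2:+1/1036800 = -1/921600
⇒ 3j(5 5 8; 0 0 0)² = 490/46189, sgn -1
Racah Σ t=0..2: t=0:+1/829440 t=1:−1/414720 t=2:+1/2073600 = -1/1382400
⇒ 3j(5 5 8; 1 0 -1)² = 294/46189, sgn +1
4πI² = N·(3j₀)²·(3jₘ)² = 144060/1037153
I = -1·√(0.138899/4π) = -0.10513453
No selection rule forces the value: the integral is nonzero (none).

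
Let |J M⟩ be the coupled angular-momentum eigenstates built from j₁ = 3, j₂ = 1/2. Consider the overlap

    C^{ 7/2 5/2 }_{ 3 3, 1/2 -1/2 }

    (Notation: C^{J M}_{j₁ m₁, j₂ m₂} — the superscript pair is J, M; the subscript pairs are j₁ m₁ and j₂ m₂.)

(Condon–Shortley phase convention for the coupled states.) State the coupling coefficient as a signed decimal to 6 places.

triangle: 0!×6!×1!/8! = 720/40320
(j±m)!: 6!×0!×0!×1!×6!×1! = 518400
prefactor² = (2J+1)×Δ×N² = 518400/7
  k=0: +1/(0!×0!×0!×0!×6!×1!) = 1/720
Σ = 1/720  ⇒  CG² = 518400/7×(1/720)² = 1/7
CG = +√(1/7) = +0.377964

+√(1/7) ≈ +0.377964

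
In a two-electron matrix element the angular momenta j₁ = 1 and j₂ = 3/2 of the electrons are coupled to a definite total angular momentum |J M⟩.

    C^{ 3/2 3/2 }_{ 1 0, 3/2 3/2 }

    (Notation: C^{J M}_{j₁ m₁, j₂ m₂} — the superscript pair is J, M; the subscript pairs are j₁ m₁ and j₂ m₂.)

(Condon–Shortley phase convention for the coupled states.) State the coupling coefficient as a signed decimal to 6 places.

j₁+j₂−J=1  J+j₁−j₂=1  J−j₁+j₂=2  j₁+j₂+J+1=5
(j₁±m₁, j₂±m₂, J±M) = (1,1,3,0,3,0)
P² = 12/5
sum k=1..1:
  [1] −1/2 = -1/2
S = -1/2
C² = P²·S² = 3/5 ; C = -0.774597

−√(3/5) = -0.774597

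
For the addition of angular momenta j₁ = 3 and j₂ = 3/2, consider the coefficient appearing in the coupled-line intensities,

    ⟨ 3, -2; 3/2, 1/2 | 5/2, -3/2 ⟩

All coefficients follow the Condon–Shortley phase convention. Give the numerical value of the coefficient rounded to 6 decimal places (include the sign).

+0.267261

j₁+j₂−J=2  J+j₁−j₂=4  J−j₁+j₂=1  j₁+j₂+J+1=8
(j₁±m₁, j₂±m₂, J±M) = (1,5,2,1,1,4)
P² = 288/7
sum k=1..2:
  [1] −1/24 = -1/24
  [2] +1/12 = 1/12
S = 1/24
C² = P²·S² = 1/14 ; C = +0.267261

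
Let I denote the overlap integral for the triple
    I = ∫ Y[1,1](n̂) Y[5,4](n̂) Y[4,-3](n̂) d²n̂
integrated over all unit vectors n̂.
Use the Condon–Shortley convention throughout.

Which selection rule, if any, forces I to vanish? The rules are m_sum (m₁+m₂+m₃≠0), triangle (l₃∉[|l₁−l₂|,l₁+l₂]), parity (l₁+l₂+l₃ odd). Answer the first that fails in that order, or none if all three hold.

azimuthal sum: 1 + 4 − 3 = 2  ✗
4 ≤ 4 ≤ 6 (triangle on l)
L = 1 + 5 + 4 = 10 (even)

m_sum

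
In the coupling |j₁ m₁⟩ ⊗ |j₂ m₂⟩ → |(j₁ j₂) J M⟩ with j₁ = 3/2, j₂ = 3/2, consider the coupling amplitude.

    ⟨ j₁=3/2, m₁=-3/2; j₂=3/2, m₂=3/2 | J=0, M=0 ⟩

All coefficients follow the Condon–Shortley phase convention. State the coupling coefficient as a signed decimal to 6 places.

−√(1/4) ≈ -0.500000

j₁+j₂−J=3  J+j₁−j₂=0  J−j₁+j₂=0  j₁+j₂+J+1=4
(j₁±m₁, j₂±m₂, J±M) = (0,3,3,0,0,0)
P² = 9
sum k=3..3:
  [3] −1/6 = -1/6
S = -1/6
C² = P²·S² = 1/4 ; C = -0.500000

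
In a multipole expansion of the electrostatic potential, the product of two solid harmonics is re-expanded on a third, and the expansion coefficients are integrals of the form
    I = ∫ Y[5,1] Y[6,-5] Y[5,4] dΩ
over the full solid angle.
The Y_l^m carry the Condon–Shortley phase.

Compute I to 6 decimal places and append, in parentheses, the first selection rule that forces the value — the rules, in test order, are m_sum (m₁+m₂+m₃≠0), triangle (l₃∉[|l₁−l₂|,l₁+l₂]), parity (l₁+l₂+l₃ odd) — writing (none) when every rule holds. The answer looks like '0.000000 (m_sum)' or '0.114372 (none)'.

Rules hold: Σm=0, L=16 even, 1≤5≤11.
N = 11·13·11 = 1573
Δ = 6!·4!·6!/17! = 1/28588560
Racah Σ t=1..5: t=1:−1/345600 t=2:+1/13824 t=3:−1/5184 t=4:+1/13824 t=5:−1/345600 = -7/129600
⇒ 3j(5 6 5; 0 0 0)² = 80/7293, sgn +1
Racah Σ t=0..1: t=0:+1/2073600 t=1:−1/518400 = -1/691200
⇒ 3j(5 6 5; 1 -5 4)² = 81/4420, sgn +1
4πI² = N·(3j₀)²·(3jₘ)² = 1188/3757
I = +1·√(0.31621/4π) = 0.15862904
No selection rule forces the value: the integral is nonzero (none).

0.158629 (none)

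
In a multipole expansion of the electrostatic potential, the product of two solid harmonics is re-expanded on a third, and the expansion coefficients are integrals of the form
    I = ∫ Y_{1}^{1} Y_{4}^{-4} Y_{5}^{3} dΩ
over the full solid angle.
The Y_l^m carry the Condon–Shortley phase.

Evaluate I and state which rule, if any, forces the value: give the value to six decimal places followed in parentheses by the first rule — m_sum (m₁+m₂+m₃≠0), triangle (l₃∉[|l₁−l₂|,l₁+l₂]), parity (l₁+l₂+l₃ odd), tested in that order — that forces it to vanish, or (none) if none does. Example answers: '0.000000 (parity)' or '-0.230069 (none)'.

-0.049106 (none)

Rules hold: Σm=0, L=10 even, 3≤5≤5.
N = 3·9·11 = 297
Δ = 0!·2!·8!/11! = 1/495
Racah Σ t=0..0: t=0:+1/576 = 1/576
⇒ 3j(1 4 5; 0 0 0)² = 5/99, sgn -1
Racah Σ t=0..0: t=0:+1/80640 = 1/80640
⇒ 3j(1 4 5; 1 -4 3)² = 1/495, sgn +1
4πI² = N·(3j₀)²·(3jₘ)² = 1/33
I = -1·√(0.030303/4π) = -0.04910640
No selection rule forces the value: the integral is nonzero (none).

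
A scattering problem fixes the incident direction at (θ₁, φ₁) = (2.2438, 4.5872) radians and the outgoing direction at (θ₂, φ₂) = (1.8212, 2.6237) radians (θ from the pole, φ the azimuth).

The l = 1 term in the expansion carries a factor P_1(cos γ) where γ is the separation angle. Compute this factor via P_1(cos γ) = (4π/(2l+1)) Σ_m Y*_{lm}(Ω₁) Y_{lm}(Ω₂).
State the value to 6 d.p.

Expand P_1 via completeness: Σ_{m} conj(Y_{1,m}) at Ω₁ times Y_{1,m} at Ω₂ —
  [-1]  conj(Y_{1,-1})(Ω₁) = -0.033733-0.268046i ; Y_{1,-1}(Ω₂) = -0.290825-0.165703i ; Δ = -0.034606+0.083544i
  [+0]  conj(Y_{1,0})(Ω₁) = -0.304564-0.000000i ; Y_{1,0}(Ω₂) = -0.121073+0.000000i ; Δ = +0.036875+0.000000i
  [+1]  conj(Y_{1,1})(Ω₁) = +0.033733-0.268046i ; Y_{1,1}(Ω₂) = +0.290825-0.165703i ; Δ = -0.034606-0.083544i
Total Σ_m = -0.032337+0.000000i. Multiply by 4.188790: -0.135451+0.000000i. P_1(cos γ) = -0.135451

-0.135451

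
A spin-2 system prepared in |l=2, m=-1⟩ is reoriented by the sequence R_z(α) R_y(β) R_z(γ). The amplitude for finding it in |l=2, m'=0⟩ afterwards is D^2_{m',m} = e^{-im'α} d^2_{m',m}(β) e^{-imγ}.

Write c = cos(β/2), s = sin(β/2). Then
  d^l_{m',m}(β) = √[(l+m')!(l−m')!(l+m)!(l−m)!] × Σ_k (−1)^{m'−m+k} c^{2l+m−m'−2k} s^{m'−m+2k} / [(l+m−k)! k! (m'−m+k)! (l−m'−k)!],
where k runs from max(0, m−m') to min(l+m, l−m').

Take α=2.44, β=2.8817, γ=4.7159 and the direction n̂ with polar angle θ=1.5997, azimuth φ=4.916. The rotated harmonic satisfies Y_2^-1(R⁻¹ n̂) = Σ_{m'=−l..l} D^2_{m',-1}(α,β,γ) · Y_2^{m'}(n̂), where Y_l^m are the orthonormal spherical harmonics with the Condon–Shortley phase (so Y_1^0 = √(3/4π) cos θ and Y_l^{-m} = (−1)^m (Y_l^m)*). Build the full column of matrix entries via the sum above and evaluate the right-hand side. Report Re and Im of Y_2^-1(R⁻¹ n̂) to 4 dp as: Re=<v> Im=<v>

Need the full column D^2_{m',-1} for m'=−2..2 at α=2.4400, β=2.8817, γ=4.7159.
cos(β/2)=0.129581, sin(β/2)=0.991569
d^2_{-2,-1}: single k=1 term ⇒ +0.004315;  D = -0.004252-0.000735i
d^2_{-1,-1}: k∈[0..1] ⇒ +0.000282 -0.049528 = -0.049246;  D = -0.031653-0.037726i
d^2_{0,-1}: k∈[0..1] ⇒ -0.005285 +0.309446 = +0.304162;  D = +0.001068-0.304160i
d^2_{1,-1}: k∈[0..1] ⇒ +0.049528 -0.966700 = -0.917172;  D = +0.594431-0.698467i
d^2_{2,-1}: single k=0 term ⇒ -0.252662;  D = -0.249268+0.041276i
Y_2^{m'}(θ=1.5997,φ=4.916) and Σ D·Y over m':
  (-0.0043-0.0007i)·(-0.3544+0.1529i)  (-0.0317-0.0377i)·(-0.0045-0.0219i)  (+0.0011-0.3042i)·(-0.3146+0.0000i)  (+0.5944-0.6985i)·(+0.0045-0.0219i)  (-0.2493+0.0413i)·(-0.3544-0.1529i)
Y_2^-1(R⁻¹ n̂) = +0.082666+0.103493i

Re=0.0827 Im=0.1035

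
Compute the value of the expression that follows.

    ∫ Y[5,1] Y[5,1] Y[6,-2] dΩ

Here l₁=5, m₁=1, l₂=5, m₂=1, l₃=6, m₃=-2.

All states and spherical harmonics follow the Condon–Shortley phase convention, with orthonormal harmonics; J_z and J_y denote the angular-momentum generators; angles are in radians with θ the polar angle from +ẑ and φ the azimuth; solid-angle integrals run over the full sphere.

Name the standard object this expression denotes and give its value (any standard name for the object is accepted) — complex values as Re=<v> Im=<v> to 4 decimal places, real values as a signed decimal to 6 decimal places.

Gaunt coefficient, +0.125759

This is a Gaunt coefficient — the integral of a triple product of spherical harmonics over the sphere.
Rules hold: Σm=0, L=16 even, 0≤6≤10.
N = 11·11·13 = 1573
Δ = 4!·6!·6!/17! = 1/28588560
Racah Σ t=0..4: t=0:+1/345600 t=1:−1/13824 t=2:+1/5184 t=3:−1/13824 t=4:+1/345600 = 7/129600
⇒ 3j(5 5 6; 0 0 0)² = 80/7293, sgn +1
Racah Σ t=0..4: t=0:+1/829440 t=1:−1/25920 t=2:+1/9216 t=3:−1/25920 t=4:+1/829440 = 7/207360
⇒ 3j(5 5 6; 1 1 -2)² = 28/2431, sgn +1
4πI² = N·(3j₀)²·(3jₘ)² = 2240/11271
I = +1·√(0.19874/4π) = 0.12575865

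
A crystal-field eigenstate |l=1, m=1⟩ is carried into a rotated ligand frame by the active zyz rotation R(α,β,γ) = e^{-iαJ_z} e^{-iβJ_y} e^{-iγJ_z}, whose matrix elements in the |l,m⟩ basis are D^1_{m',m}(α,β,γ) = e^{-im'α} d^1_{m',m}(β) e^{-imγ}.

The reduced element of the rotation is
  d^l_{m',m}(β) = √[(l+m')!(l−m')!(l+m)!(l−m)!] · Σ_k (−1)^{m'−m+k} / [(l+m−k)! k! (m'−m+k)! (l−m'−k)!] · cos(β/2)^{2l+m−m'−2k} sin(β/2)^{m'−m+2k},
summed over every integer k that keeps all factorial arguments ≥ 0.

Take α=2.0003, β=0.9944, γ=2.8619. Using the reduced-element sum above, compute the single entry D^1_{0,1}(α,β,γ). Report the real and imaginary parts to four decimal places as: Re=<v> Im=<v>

D^1_{0,1}(2.0003,0.9944,2.8619) = e^{-i·0·2.0003}·d^1_{0,1}(0.9944)·e^{-i·1·2.8619}. Compute d first:
With c≡cos(β/2)=0.878922 and s≡sin(β/2)=0.476966, N=[1·1·2·1]^{1/2}=1.414214
k: max(0,(1)−(0))=1 … min(1+(1),1−(0))=1
  k=1: (−1)^0·1.4142/(1)·0.8789^1·0.4770^1 = +0.592861
d^1_{0,1}(0.9944) = +0.592861
D = (+1.000000+0.000000i)·(+0.592861)·(-0.961140-0.276060i) = -0.569823-0.163665i

Re=-0.5698 Im=-0.1637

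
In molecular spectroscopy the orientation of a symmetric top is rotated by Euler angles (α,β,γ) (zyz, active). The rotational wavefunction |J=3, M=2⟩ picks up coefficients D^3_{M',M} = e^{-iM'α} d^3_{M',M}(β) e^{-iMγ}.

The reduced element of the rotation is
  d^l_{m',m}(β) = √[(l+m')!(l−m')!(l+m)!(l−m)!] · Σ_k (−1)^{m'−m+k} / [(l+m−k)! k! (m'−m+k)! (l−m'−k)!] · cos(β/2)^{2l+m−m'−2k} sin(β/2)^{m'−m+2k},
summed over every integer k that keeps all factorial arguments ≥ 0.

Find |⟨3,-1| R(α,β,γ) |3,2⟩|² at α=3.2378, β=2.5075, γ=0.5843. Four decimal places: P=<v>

P=0.3589

First d^3_{-1,2}(β=2.5075), then the phase factors e^{-i(-1)α} and e^{-i(2)γ}:
c=cos(2.507500/2)=0.311761, s=sin(2.507500/2)=0.950160; N=√[2·24·120·1]=75.894664
k: max(0,(2)−(-1))=3 … min(3+(2),3−(-1))=4
  k=3: (−1)^0·75.8947/(12)·0.3118^3·0.9502^3 = +0.164395
  k=4: (−1)^1·75.8947/(24)·0.3118^1·0.9502^5 = -0.763497
d^3_{-1,2}(2.5075) = +0.164395 -0.763497 = -0.599102
|D^3_{-1,2}|² = |d^3_{-1,2}(β)|² = (-0.599102)² = 0.358923 (the z-rotation phases have unit modulus)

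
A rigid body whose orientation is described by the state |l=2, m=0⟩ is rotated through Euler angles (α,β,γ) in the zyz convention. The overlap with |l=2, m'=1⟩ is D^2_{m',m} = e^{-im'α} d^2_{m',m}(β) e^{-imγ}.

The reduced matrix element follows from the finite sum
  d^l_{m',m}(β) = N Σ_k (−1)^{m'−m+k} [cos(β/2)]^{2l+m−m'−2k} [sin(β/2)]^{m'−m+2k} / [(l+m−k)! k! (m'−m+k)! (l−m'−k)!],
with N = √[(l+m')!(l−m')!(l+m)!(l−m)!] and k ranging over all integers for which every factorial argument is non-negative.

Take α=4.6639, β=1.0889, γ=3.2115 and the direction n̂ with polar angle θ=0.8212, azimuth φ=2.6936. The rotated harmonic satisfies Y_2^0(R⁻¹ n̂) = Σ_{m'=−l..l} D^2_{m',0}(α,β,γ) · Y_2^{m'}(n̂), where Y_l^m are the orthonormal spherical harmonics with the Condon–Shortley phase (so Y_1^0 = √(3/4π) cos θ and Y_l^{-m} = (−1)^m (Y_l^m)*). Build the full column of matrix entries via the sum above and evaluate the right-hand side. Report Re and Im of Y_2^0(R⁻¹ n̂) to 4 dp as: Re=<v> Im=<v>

Need the full column D^2_{m',0} for m'=−2..2 at α=4.6639, β=1.0889, γ=3.2115.
cos(β/2)=0.855412, sin(β/2)=0.517948
d^2_{-2,0}: single k=2 term ⇒ +0.480838;  D = -0.478578+0.046558i
d^2_{-1,0}: k∈[1..2] ⇒ +0.794123 -0.291145 = +0.502979;  D = -0.024379-0.502388i
d^2_{0,0}: k∈[0..2] ⇒ +0.535429 -0.785204 +0.071969 = -0.177807;  D = -0.177807+0.000000i
d^2_{1,0}: k∈[0..1] ⇒ -0.794123 +0.291145 = -0.502979;  D = +0.024379-0.502388i
d^2_{2,0}: single k=0 term ⇒ +0.480838;  D = -0.478578-0.046558i
Y_2^{m'}(θ=0.8212,φ=2.6936) and Σ D·Y over m':
  (-0.4786+0.0466i)·(+0.1293+0.1616i)  (-0.0244-0.5024i)·(-0.3473-0.1669i)  (-0.1778+0.0000i)·(+0.1238+0.0000i)  (+0.0244-0.5024i)·(+0.3473-0.1669i)  (-0.4786-0.0466i)·(+0.1293-0.1616i)
Y_2^0(R⁻¹ n̂) = -0.311577+0.000000i

Re=-0.3116 Im=0.0000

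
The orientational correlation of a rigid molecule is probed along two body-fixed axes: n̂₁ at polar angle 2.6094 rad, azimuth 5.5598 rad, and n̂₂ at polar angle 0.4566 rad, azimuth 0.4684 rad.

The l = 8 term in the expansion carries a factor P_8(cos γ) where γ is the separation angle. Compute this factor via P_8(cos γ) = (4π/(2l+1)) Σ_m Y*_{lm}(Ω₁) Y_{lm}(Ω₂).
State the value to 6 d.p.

0.314177

Term-by-term m-sum for l=8 (normalisation 4π/17 = 0.739198):
  term(m=-8) = -0.000002+0.000000i   from Y*(Ω₁)=+0.001992+0.001078i, Y(Ω₂)=-0.000605+0.000419i
  term(m=-7) = +0.000043+0.000081i   from Y*(Ω₁)=-0.005295-0.014448i, Y(Ω₂)=-0.005937+0.000820i
  term(m=-6) = +0.001291-0.001523i   from Y*(Ω₁)=-0.023681+0.060681i, Y(Ω₂)=-0.028983-0.009966i
  term(m=-5) = -0.020084-0.006751i   from Y*(Ω₁)=+0.170553-0.087783i, Y(Ω₂)=-0.076992-0.079209i
  term(m=-4) = +0.006117+0.111612i   from Y*(Ω₁)=-0.381146-0.096532i, Y(Ω₂)=-0.084777-0.271363i
  term(m=-3) = +0.229481-0.106292i   from Y*(Ω₁)=+0.288270+0.421943i, Y(Ω₂)=+0.081580-0.488131i
  term(m=-2) = -0.091381-0.086509i   from Y*(Ω₁)=+0.032910-0.263982i, Y(Ω₂)=+0.280200-0.381093i
  term(m=-1) = -0.002092+0.005254i   from Y*(Ω₁)=+0.210042-0.185483i, Y(Ω₂)=-0.018007+0.009111i
  term(m=+0) = +0.178277+0.000000i   from Y*(Ω₁)=-0.374466-0.000000i, Y(Ω₂)=-0.476083+0.000000i
  term(m=+1) = -0.002092-0.005254i   from Y*(Ω₁)=-0.210042-0.185483i, Y(Ω₂)=+0.018007+0.009111i
  term(m=+2) = -0.091381+0.086509i   from Y*(Ω₁)=+0.032910+0.263982i, Y(Ω₂)=+0.280200+0.381093i
  term(m=+3) = +0.229481+0.106292i   from Y*(Ω₁)=-0.288270+0.421943i, Y(Ω₂)=-0.081580-0.488131i
  term(m=+4) = +0.006117-0.111612i   from Y*(Ω₁)=-0.381146+0.096532i, Y(Ω₂)=-0.084777+0.271363i
  term(m=+5) = -0.020084+0.006751i   from Y*(Ω₁)=-0.170553-0.087783i, Y(Ω₂)=+0.076992-0.079209i
  term(m=+6) = +0.001291+0.001523i   from Y*(Ω₁)=-0.023681-0.060681i, Y(Ω₂)=-0.028983+0.009966i
  term(m=+7) = +0.000043-0.000081i   from Y*(Ω₁)=+0.005295-0.014448i, Y(Ω₂)=+0.005937+0.000820i
  term(m=+8) = -0.000002-0.000000i   from Y*(Ω₁)=+0.001992-0.001078i, Y(Ω₂)=-0.000605-0.000419i
Total Σ_m = +0.425023+0.000000i. Multiply by 0.739198: +0.314177+0.000000i. P_8(cos γ) = 0.314177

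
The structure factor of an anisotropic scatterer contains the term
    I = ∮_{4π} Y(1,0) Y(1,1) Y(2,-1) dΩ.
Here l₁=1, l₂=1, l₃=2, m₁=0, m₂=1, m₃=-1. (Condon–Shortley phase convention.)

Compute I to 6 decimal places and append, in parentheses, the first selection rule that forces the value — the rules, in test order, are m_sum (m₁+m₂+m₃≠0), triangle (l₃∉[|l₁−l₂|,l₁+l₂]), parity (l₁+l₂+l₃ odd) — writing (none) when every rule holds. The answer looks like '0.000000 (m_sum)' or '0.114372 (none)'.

-0.218510 (none)

Checks pass: Σm=0; 4 even; l₃=2∈[0,2].
(2·1+1)(2·1+1)(2·2+1) = 45
Δ: 0! 2! 2! / 5! → 1/30
sum: t=0:+1/1 = 1/1
3j²(1 1 2; 0 0 0) = Δ·Π!·Σ² = 2/15  (sign +1)
sum: t=0:+1/2 = 1/2
3j²(1 1 2; 0 1 -1) = Δ·Π!·Σ² = 1/10  (sign -1)
combine: 4πI² = 45·2/15·1/10 = 3/5
take √, sign -1: I = -0.21850969
No selection rule forces the value: the integral is nonzero (none).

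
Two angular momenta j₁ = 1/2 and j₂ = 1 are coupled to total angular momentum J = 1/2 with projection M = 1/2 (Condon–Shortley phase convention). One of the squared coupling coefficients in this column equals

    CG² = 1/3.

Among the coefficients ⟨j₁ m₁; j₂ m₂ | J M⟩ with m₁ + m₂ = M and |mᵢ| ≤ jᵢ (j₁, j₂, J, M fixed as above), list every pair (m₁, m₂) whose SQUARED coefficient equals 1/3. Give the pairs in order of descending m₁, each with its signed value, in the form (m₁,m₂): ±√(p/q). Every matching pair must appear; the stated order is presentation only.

(1/2,0): +√(1/3)

Admissible pairs with m₁+m₂ = M = 1/2: (-1/2,1), (1/2,0)
  (m₁,m₂)=(1/2,0): CG² = 1/3, CG = +√(1/3)   ← matches the target
  (m₁,m₂)=(-1/2,1): CG² = 2/3, CG = −√(2/3)
Pairs with CG² = 1/3: (1/2,0): +√(1/3)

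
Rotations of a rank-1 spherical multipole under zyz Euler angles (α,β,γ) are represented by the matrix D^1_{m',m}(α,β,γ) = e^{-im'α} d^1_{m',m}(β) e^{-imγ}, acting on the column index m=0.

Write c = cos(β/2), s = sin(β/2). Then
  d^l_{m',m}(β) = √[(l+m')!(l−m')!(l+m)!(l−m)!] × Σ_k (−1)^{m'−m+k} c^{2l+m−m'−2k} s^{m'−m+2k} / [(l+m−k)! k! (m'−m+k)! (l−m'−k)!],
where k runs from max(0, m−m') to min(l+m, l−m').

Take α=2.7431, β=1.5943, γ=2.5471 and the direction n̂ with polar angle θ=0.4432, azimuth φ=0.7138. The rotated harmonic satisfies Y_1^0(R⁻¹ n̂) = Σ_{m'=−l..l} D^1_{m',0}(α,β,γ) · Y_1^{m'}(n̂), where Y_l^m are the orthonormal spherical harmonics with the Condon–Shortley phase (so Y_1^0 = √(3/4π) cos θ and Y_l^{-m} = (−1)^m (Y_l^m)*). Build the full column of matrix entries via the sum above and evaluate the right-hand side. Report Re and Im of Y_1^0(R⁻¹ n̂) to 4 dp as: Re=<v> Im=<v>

Re=-0.1031 Im=0.0000

Need the full column D^1_{m',0} for m'=−1..1 at α=2.7431, β=1.5943, γ=2.5471.
cos(β/2)=0.698748, sin(β/2)=0.715368
d^1_{-1,0}: single k=1 term ⇒ +0.706911;  D = -0.651523+0.274303i
d^1_{0,0}: k∈[0..1] ⇒ +0.488249 -0.511751 = -0.023502;  D = -0.023502+0.000000i
d^1_{1,0}: single k=0 term ⇒ -0.706911;  D = +0.651523+0.274303i
Y_1^{m'}(θ=0.4432,φ=0.7138) and Σ D·Y over m':
  (-0.6515+0.2743i)·(+0.1120-0.0970i)  (-0.0235+0.0000i)·(+0.4414+0.0000i)  (+0.6515+0.2743i)·(-0.1120-0.0970i)
Y_1^0(R⁻¹ n̂) = -0.103087+0.000000i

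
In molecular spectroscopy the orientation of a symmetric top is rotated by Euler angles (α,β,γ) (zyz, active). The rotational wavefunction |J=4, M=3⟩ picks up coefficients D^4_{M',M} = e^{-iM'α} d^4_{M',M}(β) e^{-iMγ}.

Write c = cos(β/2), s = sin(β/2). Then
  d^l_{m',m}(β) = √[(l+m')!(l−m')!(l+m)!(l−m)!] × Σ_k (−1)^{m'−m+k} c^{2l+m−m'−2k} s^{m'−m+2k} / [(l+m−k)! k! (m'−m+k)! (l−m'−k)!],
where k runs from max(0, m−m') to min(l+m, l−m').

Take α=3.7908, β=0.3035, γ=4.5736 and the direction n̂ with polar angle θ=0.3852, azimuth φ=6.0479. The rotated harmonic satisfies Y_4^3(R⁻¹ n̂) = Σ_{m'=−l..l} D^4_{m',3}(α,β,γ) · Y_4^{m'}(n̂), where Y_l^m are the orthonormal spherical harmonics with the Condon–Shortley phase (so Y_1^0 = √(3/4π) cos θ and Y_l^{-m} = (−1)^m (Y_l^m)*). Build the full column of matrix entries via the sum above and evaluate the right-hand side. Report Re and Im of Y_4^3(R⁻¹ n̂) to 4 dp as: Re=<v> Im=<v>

Re=-0.1833 Im=-0.0815

Need the full column D^4_{m',3} for m'=−4..4 at α=3.7908, β=0.3035, γ=4.5736.
cos(β/2)=0.988508, sin(β/2)=0.151168
d^4_{-4,3}: single k=7 term ⇒ +0.000005;  D = +0.000001+0.000005i
d^4_{-3,3}: k∈[6..7] ⇒ +0.000082 -0.000000 = +0.000081;  D = -0.000057-0.000058i
d^4_{-2,3}: k∈[5..6] ⇒ +0.000856 -0.000007 = +0.000849;  D = +0.000840+0.000122i
d^4_{-1,3}: k∈[4..5] ⇒ +0.006596 -0.000093 = +0.006503;  D = -0.005691+0.003148i
d^4_{0,3}: k∈[3..4] ⇒ +0.038579 -0.000902 = +0.037676;  D = +0.015238-0.034458i
d^4_{1,3}: k∈[2..3] ⇒ +0.169228 -0.006596 = +0.162632;  D = +0.037526+0.158244i
d^4_{2,3}: k∈[1..2] ⇒ +0.521658 -0.036599 = +0.485059;  D = -0.374486-0.308290i
d^4_{3,3}: k∈[0..1] ⇒ +0.911678 -0.149245 = +0.762433;  D = +0.761837+0.030140i
d^4_{4,3}: single k=0 term ⇒ -0.394337;  D = +0.323293-0.225795i
Y_4^{m'}(θ=0.3852,φ=6.0479) and Σ D·Y over m':
  (+0.0000+0.0000i)·(+0.0052+0.0071i)  (-0.0001-0.0001i)·(+0.0468+0.0399i)  (+0.0008+0.0001i)·(+0.2110+0.1073i)  (-0.0057+0.0031i)·(+0.4825+0.1157i)  (+0.0152-0.0345i)·(+0.3227+0.0000i)  (+0.0375+0.1582i)·(-0.4825+0.1157i)  (-0.3745-0.3083i)·(+0.2110-0.1073i)  (+0.7618+0.0301i)·(-0.0468+0.0399i)  (+0.3233-0.2258i)·(+0.0052-0.0071i)
Y_4^3(R⁻¹ n̂) = -0.183339-0.081485i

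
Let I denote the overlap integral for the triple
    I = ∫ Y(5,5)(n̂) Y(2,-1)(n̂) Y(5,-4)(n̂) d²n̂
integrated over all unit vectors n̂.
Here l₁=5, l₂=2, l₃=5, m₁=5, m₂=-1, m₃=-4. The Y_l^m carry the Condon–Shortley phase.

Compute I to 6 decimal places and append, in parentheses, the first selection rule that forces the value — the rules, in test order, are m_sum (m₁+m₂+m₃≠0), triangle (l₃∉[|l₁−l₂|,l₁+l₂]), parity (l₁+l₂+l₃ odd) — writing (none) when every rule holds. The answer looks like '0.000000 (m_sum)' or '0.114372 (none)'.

Checks pass: Σm=0; 12 even; l₃=5∈[3,7].
(2·5+1)(2·2+1)(2·5+1) = 605
Δ: 2! 8! 2! / 13! → 1/38610
sum: t=0:+1/2880 t=1:−1/576 t=2:+1/2880 = -1/960
3j²(5 2 5; 0 0 0) = Δ·Π!·Σ² = 10/429  (sign +1)
sum: t=0:+1/80640 = 1/80640
3j²(5 2 5; 5 -1 -4) = Δ·Π!·Σ² = 9/286  (sign -1)
combine: 4πI² = 605·10/429·9/286 = 75/169
take √, sign -1: I = -0.18792404
No selection rule forces the value: the integral is nonzero (none).

-0.187924 (none)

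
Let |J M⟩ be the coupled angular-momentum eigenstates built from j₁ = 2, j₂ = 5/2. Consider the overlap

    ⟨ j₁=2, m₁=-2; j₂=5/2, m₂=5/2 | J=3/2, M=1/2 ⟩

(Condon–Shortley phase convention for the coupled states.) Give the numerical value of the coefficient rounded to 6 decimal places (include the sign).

j₁+j₂−J=3  J+j₁−j₂=1  J−j₁+j₂=2  j₁+j₂+J+1=7
(j₁±m₁, j₂±m₂, J±M) = (0,4,5,0,2,1)
P² = 384/7
sum k=3..3:
  [3] −1/12 = -1/12
S = -1/12
C² = P²·S² = 8/21 ; C = -0.617213

−√(8/21) = -0.617213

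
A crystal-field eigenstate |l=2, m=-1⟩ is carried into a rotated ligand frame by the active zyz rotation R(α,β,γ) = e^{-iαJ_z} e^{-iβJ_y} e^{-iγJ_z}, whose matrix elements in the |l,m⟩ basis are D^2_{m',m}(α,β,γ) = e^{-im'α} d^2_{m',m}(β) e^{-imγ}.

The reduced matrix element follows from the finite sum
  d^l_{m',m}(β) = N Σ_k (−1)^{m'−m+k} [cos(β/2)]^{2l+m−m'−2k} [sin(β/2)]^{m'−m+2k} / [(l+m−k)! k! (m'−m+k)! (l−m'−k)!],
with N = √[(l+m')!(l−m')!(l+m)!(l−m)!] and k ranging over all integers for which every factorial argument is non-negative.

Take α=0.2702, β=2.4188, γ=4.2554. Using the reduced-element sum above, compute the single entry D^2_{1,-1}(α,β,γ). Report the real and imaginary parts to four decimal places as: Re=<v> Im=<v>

Re=0.2908 Im=0.3268

Split into d^2_{1,-1}(β=2.4188) × two z-phases.
Half-angle: c=0.353581, s=0.935404. N=√(6·1·1·6)=6.000000
k: max(0,(-1)−(1))=0 … min(2+(-1),2−(1))=1
  k=0: (−1)^2·6.0000/(2)·0.3536^2·0.9354^2 = +0.328168
  k=1: (−1)^3·6.0000/(6)·0.3536^0·0.9354^4 = -0.765591
d^2_{1,-1}(2.4188) = +0.328168 -0.765591 = -0.437423
Phases: e^{-i·(1)·0.2702}=+0.963718-0.266924i, e^{-i·(-1)·4.2554}=-0.441248-0.897385i ⇒ D=+0.290787+0.326775i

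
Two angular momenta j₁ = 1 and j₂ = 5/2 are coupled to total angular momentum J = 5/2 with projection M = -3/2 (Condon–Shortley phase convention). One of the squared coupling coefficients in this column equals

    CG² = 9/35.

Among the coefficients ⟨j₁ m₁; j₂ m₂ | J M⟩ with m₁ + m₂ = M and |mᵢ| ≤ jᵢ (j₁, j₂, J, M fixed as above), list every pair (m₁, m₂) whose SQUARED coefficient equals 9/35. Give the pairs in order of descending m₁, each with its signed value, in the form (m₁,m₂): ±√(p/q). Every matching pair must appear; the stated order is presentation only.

Admissible pairs with m₁+m₂ = M = -3/2: (-1,-1/2), (0,-3/2), (1,-5/2)
  (m₁,m₂)=(1,-5/2): CG² = 2/7, CG = +√(2/7)
  (m₁,m₂)=(0,-3/2): CG² = 9/35, CG = +√(9/35)   ← matches the target
  (m₁,m₂)=(-1,-1/2): CG² = 16/35, CG = −√(16/35)
Pairs with CG² = 9/35: (0,-3/2): +√(9/35)

(0,-3/2): +√(9/35)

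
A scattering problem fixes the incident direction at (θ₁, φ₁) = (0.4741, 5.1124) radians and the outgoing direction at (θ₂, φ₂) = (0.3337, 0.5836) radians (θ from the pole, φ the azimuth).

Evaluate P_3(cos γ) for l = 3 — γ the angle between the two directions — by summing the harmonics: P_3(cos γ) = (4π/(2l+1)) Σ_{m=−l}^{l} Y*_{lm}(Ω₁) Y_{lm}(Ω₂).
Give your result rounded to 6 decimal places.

0.125048

Addition theorem: P_3(cos γ) = (4π/7) Σ_m Y*_{lm}(Ω₁) Y_{lm}(Ω₂), m = −3…3:
  [-3]  conj(Y_{3,-3})(Ω₁) = -0.037003+0.014385i ; Y_{3,-3}(Ω₂) = -0.002625-0.014424i ; Δ = +0.000305+0.000496i
  [-2]  conj(Y_{3,-2})(Ω₁) = -0.132033-0.135953i ; Y_{3,-2}(Ω₂) = +0.040684-0.095270i ; Δ = -0.018324+0.007048i
  [-1]  conj(Y_{3,-1})(Ω₁) = +0.169953-0.401963i ; Y_{3,-1}(Ω₂) = +0.305953-0.202029i ; Δ = -0.029211-0.157317i
  [+0]  conj(Y_{3,0})(Ω₁) = +0.318027-0.000000i ; Y_{3,0}(Ω₂) = +0.516046+0.000000i ; Δ = +0.164117+0.000000i
  [+1]  conj(Y_{3,1})(Ω₁) = -0.169953-0.401963i ; Y_{3,1}(Ω₂) = -0.305953-0.202029i ; Δ = -0.029211+0.157317i
  [+2]  conj(Y_{3,2})(Ω₁) = -0.132033+0.135953i ; Y_{3,2}(Ω₂) = +0.040684+0.095270i ; Δ = -0.018324-0.007048i
  [+3]  conj(Y_{3,3})(Ω₁) = +0.037003+0.014385i ; Y_{3,3}(Ω₂) = +0.002625-0.014424i ; Δ = +0.000305-0.000496i
Total Σ_m = +0.069657+0.000000i. Multiply by 1.795196: +0.125048+0.000000i. P_3(cos γ) = 0.125048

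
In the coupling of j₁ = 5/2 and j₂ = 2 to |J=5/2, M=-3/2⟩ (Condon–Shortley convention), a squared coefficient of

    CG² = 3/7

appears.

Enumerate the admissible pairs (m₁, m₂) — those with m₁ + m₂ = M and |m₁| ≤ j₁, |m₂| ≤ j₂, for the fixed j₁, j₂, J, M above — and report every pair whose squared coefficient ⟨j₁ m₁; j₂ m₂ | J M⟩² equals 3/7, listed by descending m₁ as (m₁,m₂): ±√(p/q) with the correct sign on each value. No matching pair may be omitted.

(-5/2,1): +√(3/7)

Admissible pairs with m₁+m₂ = M = -3/2: (-5/2,1), (-3/2,0), (-1/2,-1), (1/2,-2)
  (m₁,m₂)=(1/2,-2): CG² = 27/70, CG = +√(27/70)
  (m₁,m₂)=(-1/2,-1): CG² = 6/35, CG = −√(6/35)
  (m₁,m₂)=(-3/2,0): CG² = 1/70, CG = −√(1/70)
  (m₁,m₂)=(-5/2,1): CG² = 3/7, CG = +√(3/7)   ← matches the target
Pairs with CG² = 3/7: (-5/2,1): +√(3/7)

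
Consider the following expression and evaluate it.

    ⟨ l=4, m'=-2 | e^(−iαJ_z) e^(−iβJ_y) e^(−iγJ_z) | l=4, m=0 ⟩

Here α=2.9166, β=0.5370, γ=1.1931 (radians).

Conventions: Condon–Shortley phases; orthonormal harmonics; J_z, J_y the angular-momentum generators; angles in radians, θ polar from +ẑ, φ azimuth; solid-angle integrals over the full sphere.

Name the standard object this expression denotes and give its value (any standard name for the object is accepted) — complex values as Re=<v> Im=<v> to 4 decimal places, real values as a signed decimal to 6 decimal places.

Wigner D-matrix element, Re=0.3882 Im=-0.1875

This is a Wigner D-matrix element — the rotation-matrix element ⟨l m'| R(α,β,γ) |l m⟩ in the angular-momentum basis.
First d^4_{-2,0}(β=0.5370), then the phase factors e^{-i(-2)α} and e^{-i(0)γ}:
With c≡cos(β/2)=0.964170 and s≡sin(β/2)=0.265285, N=[2·720·24·24]^{1/2}=910.735966
k∈{2,3,4} keeps every argument non-negative
  k=2: (−1)^0·910.7360/(96)·0.9642^6·0.2653^2 = +0.536376
  k=3: (−1)^1·910.7360/(36)·0.9642^4·0.2653^4 = -0.108282
  k=4: (−1)^2·910.7360/(96)·0.9642^2·0.2653^6 = +0.003074
d^4_{-2,0}(0.5370) = +0.536376 -0.108282 +0.003074 = +0.431168
Phases: e^{-i·(-2)·2.9166}=+0.900453-0.434952i, e^{-i·(0)·1.1931}=+1.000000+0.000000i ⇒ D=+0.388247-0.187537i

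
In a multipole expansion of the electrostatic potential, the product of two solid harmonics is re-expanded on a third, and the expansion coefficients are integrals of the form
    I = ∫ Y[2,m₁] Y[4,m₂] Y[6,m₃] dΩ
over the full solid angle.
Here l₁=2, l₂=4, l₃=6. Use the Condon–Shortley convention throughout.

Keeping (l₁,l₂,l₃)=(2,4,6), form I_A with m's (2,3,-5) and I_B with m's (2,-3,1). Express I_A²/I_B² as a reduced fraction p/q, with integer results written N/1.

Shared (l₁,l₂,l₃)=(2,4,6): N and (l;000)² cancel in I_A²/I_B².
A: Δ = 0!·4!·8!/13! = 1/6435; Racah Σ t=0..0: t=0:+1/120960 = 1/120960; ⇒ 3j(2 4 6; 2 3 -5)² = 2/39, sgn -1
B: Δ = 0!·4!·8!/13! = 1/6435; Racah Σ t=0..0: t=0:+1/120960 = 1/120960; ⇒ 3j(2 4 6; 2 -3 1)² = 1/1287, sgn -1
I_A²/I_B² = (2/39)/(1/1287) = 66/1

66/1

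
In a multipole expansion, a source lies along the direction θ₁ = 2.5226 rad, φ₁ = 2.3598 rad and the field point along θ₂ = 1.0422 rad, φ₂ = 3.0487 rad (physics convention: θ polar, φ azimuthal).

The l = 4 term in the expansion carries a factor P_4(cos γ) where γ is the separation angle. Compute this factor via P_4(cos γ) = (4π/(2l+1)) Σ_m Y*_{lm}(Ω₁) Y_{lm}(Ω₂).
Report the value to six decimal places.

0.372844

Summing Y*_{l m}(θ₁,φ₁)·Y_{l m}(θ₂,φ₂) over m ∈ [−4, 4]; prefactor 4π/(2·4+1) = 1.396263:
  m=-4: (-0.050148, -0.000723) × (0.229261, 0.089336) = (-0.011432, -0.004646)  (running Σ = (-0.011432, -0.004646))
  m=-3: (-0.139272, -0.142318) × (-0.390771, -0.111809) = (0.038511, 0.071186)  (running Σ = (0.027079, 0.066540))
  m=-2: (0.002959, -0.410304) × (0.191309, 0.035957) = (0.015319, -0.078389)  (running Σ = (0.042398, -0.011849))
  m=-1: (0.260738, -0.258865) × (0.250188, 0.023308) = (0.071267, -0.058688)  (running Σ = (0.113665, -0.070536))
  m=0: (-0.158607, -0.000000) × (-0.250299, 0.000000) = (0.039699, 0.000000)  (running Σ = (0.153364, -0.070536))
  m=1: (-0.260738, -0.258865) × (-0.250188, 0.023308) = (0.071267, 0.058688)  (running Σ = (0.224631, -0.011849))
  m=2: (0.002959, 0.410304) × (0.191309, -0.035957) = (0.015319, 0.078389)  (running Σ = (0.239951, 0.066540))
  m=3: (0.139272, -0.142318) × (0.390771, -0.111809) = (0.038511, -0.071186)  (running Σ = (0.278462, -0.004646))
  m=4: (-0.050148, 0.000723) × (0.229261, -0.089336) = (-0.011432, 0.004646)  (running Σ = (0.267030, -0.000000))
Accumulated sum (0.267030, -0.000000); after 4π/(2l+1) scaling, (0.372844, -0.000000) ⇒ P_4 = 0.372844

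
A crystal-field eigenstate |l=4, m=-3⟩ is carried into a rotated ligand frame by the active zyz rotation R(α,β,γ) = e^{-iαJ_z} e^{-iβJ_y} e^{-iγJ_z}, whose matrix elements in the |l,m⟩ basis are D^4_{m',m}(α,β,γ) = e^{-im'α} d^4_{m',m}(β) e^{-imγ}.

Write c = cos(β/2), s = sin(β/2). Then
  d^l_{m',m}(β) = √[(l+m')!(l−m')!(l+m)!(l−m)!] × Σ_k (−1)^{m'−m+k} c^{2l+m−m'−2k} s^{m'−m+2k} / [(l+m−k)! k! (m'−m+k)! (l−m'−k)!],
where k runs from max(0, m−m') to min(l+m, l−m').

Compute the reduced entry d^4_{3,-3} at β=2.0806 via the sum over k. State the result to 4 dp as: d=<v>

d=0.4316

d^4_{3,-3}(β=2.0806) via the finite sum:
c=cos(2.080600/2)=0.505962, s=sin(2.080600/2)=0.862556; N=√[5040·1·1·5040]=5040.000000
Admissible k: 0..1 (factorial args all ≥0)
  k=0: (−1)^6·5040.0000/(720)·0.5060^2·0.8626^6 = +0.738001
  k=1: (−1)^7·5040.0000/(5040)·0.5060^0·0.8626^8 = -0.306407
d^4_{3,-3}(2.0806) = +0.738001 -0.306407 = +0.431594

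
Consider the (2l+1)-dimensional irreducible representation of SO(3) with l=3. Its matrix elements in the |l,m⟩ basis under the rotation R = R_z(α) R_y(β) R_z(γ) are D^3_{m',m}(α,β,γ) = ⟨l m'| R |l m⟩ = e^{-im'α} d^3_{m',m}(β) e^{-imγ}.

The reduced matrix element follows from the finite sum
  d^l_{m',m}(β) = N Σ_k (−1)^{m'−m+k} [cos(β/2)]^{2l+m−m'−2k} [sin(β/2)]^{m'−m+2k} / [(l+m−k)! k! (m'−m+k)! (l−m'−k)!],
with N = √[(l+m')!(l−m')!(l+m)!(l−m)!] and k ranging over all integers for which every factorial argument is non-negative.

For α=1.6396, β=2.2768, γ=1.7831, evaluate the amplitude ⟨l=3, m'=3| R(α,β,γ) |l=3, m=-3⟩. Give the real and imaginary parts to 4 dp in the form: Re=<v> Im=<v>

Re=0.5092 Im=0.2338

First d^3_{3,-3}(β=2.2768), then the phase factors e^{-i(3)α} and e^{-i(-3)γ}:
c=cos(2.276800/2)=0.419048, s=sin(2.276800/2)=0.907964; N=√[720·1·1·720]=720.000000
k: max(0,(-3)−(3))=0 … min(3+(-3),3−(3))=0
  k=0: (−1)^6·720.0000/(720)·0.4190^0·0.9080^6 = +0.560289
d^3_{3,-3}(2.2768) = +0.560289
Phases: e^{-i·(3)·1.6396}=+0.204948+0.978773i, e^{-i·(-3)·1.7831}=+0.594715-0.803937i ⇒ D=+0.509167+0.233823i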